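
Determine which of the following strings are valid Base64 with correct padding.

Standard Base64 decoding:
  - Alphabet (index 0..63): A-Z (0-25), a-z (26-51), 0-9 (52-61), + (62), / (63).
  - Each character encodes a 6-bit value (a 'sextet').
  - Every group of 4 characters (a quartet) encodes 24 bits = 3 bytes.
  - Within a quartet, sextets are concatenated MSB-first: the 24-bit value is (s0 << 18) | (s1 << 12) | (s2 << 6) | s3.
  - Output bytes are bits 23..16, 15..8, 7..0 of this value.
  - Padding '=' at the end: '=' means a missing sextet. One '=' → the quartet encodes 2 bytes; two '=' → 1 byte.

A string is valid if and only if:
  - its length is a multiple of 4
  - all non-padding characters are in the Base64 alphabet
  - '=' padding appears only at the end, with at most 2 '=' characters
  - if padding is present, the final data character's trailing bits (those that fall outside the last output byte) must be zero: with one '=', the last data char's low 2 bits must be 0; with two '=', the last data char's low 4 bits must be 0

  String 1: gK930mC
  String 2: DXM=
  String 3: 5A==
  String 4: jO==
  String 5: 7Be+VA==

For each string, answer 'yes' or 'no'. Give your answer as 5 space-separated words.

String 1: 'gK930mC' → invalid (len=7 not mult of 4)
String 2: 'DXM=' → valid
String 3: '5A==' → valid
String 4: 'jO==' → invalid (bad trailing bits)
String 5: '7Be+VA==' → valid

Answer: no yes yes no yes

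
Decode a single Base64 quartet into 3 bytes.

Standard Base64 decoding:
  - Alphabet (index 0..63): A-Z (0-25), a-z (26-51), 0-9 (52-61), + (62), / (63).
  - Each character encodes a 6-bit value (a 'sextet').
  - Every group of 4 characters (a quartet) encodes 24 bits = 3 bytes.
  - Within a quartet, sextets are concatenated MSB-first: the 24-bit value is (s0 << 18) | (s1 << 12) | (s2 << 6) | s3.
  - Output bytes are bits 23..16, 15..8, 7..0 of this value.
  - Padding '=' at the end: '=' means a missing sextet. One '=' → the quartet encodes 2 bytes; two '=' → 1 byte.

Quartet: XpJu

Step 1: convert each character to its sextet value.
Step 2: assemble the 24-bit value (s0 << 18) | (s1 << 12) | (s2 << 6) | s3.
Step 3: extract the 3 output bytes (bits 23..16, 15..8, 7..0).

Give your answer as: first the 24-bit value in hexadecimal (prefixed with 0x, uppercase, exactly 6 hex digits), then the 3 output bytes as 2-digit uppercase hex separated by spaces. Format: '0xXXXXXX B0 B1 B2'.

Sextets: X=23, p=41, J=9, u=46
24-bit: (23<<18) | (41<<12) | (9<<6) | 46
      = 0x5C0000 | 0x029000 | 0x000240 | 0x00002E
      = 0x5E926E
Bytes: (v>>16)&0xFF=5E, (v>>8)&0xFF=92, v&0xFF=6E

Answer: 0x5E926E 5E 92 6E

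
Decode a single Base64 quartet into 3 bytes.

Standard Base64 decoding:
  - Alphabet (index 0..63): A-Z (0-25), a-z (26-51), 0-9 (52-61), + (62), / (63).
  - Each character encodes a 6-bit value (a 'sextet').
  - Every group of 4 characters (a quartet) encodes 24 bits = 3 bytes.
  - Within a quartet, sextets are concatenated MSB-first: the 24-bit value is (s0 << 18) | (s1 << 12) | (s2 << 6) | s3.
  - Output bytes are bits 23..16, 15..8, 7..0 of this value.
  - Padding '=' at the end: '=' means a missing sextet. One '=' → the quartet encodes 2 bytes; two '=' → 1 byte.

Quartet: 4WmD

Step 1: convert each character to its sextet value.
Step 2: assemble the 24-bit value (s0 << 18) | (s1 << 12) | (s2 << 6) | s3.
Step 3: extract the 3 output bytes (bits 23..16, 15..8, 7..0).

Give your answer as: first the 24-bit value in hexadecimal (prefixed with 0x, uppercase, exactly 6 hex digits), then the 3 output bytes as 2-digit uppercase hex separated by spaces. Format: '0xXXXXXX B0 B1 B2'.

Sextets: 4=56, W=22, m=38, D=3
24-bit: (56<<18) | (22<<12) | (38<<6) | 3
      = 0xE00000 | 0x016000 | 0x000980 | 0x000003
      = 0xE16983
Bytes: (v>>16)&0xFF=E1, (v>>8)&0xFF=69, v&0xFF=83

Answer: 0xE16983 E1 69 83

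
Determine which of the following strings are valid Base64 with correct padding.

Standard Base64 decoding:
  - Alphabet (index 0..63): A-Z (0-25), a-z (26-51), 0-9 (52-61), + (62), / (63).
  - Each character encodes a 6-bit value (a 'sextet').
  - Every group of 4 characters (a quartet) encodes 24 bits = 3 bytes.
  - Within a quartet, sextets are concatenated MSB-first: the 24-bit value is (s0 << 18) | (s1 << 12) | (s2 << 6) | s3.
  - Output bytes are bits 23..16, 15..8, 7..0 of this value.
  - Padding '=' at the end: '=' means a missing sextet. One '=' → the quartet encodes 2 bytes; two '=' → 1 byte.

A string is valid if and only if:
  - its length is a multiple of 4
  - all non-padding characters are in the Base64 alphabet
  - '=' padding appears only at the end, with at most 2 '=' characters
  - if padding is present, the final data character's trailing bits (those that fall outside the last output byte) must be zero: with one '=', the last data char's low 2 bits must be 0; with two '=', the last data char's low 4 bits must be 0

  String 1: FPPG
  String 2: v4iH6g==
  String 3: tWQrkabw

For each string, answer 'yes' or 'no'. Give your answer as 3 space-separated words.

Answer: yes yes yes

Derivation:
String 1: 'FPPG' → valid
String 2: 'v4iH6g==' → valid
String 3: 'tWQrkabw' → valid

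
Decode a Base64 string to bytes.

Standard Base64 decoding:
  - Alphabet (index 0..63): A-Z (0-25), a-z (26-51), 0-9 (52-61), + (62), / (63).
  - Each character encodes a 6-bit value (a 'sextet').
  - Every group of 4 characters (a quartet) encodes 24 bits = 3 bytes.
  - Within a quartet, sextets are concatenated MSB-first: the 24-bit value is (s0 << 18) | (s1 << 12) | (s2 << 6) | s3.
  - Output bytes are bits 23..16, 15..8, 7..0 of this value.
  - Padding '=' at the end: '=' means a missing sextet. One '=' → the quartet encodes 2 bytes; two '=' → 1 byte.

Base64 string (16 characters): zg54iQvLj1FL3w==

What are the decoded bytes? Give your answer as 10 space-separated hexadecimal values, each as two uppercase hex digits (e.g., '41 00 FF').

After char 0 ('z'=51): chars_in_quartet=1 acc=0x33 bytes_emitted=0
After char 1 ('g'=32): chars_in_quartet=2 acc=0xCE0 bytes_emitted=0
After char 2 ('5'=57): chars_in_quartet=3 acc=0x33839 bytes_emitted=0
After char 3 ('4'=56): chars_in_quartet=4 acc=0xCE0E78 -> emit CE 0E 78, reset; bytes_emitted=3
After char 4 ('i'=34): chars_in_quartet=1 acc=0x22 bytes_emitted=3
After char 5 ('Q'=16): chars_in_quartet=2 acc=0x890 bytes_emitted=3
After char 6 ('v'=47): chars_in_quartet=3 acc=0x2242F bytes_emitted=3
After char 7 ('L'=11): chars_in_quartet=4 acc=0x890BCB -> emit 89 0B CB, reset; bytes_emitted=6
After char 8 ('j'=35): chars_in_quartet=1 acc=0x23 bytes_emitted=6
After char 9 ('1'=53): chars_in_quartet=2 acc=0x8F5 bytes_emitted=6
After char 10 ('F'=5): chars_in_quartet=3 acc=0x23D45 bytes_emitted=6
After char 11 ('L'=11): chars_in_quartet=4 acc=0x8F514B -> emit 8F 51 4B, reset; bytes_emitted=9
After char 12 ('3'=55): chars_in_quartet=1 acc=0x37 bytes_emitted=9
After char 13 ('w'=48): chars_in_quartet=2 acc=0xDF0 bytes_emitted=9
Padding '==': partial quartet acc=0xDF0 -> emit DF; bytes_emitted=10

Answer: CE 0E 78 89 0B CB 8F 51 4B DF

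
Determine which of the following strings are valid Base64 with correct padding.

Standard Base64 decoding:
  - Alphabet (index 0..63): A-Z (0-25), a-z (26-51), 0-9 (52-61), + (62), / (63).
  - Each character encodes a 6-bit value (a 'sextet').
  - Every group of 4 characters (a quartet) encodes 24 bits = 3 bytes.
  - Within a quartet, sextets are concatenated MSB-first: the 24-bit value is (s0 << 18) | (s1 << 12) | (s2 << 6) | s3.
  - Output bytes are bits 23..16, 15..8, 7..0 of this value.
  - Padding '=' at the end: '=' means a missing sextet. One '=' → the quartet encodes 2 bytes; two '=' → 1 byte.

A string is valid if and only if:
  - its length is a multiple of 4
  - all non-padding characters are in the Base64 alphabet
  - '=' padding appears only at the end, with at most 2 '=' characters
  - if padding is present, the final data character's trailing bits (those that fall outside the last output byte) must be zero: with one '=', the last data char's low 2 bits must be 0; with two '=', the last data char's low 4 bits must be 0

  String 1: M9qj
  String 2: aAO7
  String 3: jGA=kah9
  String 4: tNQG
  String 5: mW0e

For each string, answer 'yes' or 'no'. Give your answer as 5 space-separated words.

Answer: yes yes no yes yes

Derivation:
String 1: 'M9qj' → valid
String 2: 'aAO7' → valid
String 3: 'jGA=kah9' → invalid (bad char(s): ['=']; '=' in middle)
String 4: 'tNQG' → valid
String 5: 'mW0e' → valid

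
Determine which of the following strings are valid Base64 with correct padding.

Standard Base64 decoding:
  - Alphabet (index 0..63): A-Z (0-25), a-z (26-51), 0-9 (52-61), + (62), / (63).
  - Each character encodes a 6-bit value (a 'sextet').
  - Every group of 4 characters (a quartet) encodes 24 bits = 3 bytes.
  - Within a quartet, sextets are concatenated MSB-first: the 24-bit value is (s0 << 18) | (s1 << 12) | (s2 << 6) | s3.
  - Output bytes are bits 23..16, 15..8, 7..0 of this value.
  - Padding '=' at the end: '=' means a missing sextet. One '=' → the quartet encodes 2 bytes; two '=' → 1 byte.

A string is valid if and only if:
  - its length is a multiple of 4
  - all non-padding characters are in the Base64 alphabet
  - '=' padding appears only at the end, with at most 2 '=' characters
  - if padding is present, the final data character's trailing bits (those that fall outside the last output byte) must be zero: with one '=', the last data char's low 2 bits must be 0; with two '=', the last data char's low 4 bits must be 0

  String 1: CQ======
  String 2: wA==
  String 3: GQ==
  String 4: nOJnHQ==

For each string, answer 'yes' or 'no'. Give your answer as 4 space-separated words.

String 1: 'CQ======' → invalid (6 pad chars (max 2))
String 2: 'wA==' → valid
String 3: 'GQ==' → valid
String 4: 'nOJnHQ==' → valid

Answer: no yes yes yes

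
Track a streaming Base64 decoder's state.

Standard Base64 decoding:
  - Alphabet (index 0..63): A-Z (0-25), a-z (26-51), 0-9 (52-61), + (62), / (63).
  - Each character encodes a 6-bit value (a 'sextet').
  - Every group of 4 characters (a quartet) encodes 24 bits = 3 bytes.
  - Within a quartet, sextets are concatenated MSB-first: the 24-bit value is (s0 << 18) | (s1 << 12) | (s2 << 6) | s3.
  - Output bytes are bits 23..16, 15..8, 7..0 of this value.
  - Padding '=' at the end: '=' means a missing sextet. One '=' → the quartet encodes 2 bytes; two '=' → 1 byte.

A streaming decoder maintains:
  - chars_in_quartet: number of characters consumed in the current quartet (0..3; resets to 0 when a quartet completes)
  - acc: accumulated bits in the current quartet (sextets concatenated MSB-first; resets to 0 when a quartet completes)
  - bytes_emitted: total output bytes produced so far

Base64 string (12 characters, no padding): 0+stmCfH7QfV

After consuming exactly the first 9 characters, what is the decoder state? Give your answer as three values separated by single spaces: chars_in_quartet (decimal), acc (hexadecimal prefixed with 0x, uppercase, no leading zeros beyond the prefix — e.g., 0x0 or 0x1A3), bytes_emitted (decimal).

Answer: 1 0x3B 6

Derivation:
After char 0 ('0'=52): chars_in_quartet=1 acc=0x34 bytes_emitted=0
After char 1 ('+'=62): chars_in_quartet=2 acc=0xD3E bytes_emitted=0
After char 2 ('s'=44): chars_in_quartet=3 acc=0x34FAC bytes_emitted=0
After char 3 ('t'=45): chars_in_quartet=4 acc=0xD3EB2D -> emit D3 EB 2D, reset; bytes_emitted=3
After char 4 ('m'=38): chars_in_quartet=1 acc=0x26 bytes_emitted=3
After char 5 ('C'=2): chars_in_quartet=2 acc=0x982 bytes_emitted=3
After char 6 ('f'=31): chars_in_quartet=3 acc=0x2609F bytes_emitted=3
After char 7 ('H'=7): chars_in_quartet=4 acc=0x9827C7 -> emit 98 27 C7, reset; bytes_emitted=6
After char 8 ('7'=59): chars_in_quartet=1 acc=0x3B bytes_emitted=6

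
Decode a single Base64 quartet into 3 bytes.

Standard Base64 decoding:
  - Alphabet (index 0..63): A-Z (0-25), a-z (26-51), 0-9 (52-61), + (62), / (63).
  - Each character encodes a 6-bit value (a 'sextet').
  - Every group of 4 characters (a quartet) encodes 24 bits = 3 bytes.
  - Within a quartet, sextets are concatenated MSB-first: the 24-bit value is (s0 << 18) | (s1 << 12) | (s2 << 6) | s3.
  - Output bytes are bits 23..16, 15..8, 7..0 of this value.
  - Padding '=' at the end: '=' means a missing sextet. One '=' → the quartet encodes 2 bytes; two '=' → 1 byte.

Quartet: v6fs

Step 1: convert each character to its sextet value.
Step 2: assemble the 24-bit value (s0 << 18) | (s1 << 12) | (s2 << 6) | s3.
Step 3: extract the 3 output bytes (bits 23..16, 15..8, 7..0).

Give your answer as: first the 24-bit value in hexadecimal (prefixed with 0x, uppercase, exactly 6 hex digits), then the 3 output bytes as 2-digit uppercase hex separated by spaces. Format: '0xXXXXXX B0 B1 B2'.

Sextets: v=47, 6=58, f=31, s=44
24-bit: (47<<18) | (58<<12) | (31<<6) | 44
      = 0xBC0000 | 0x03A000 | 0x0007C0 | 0x00002C
      = 0xBFA7EC
Bytes: (v>>16)&0xFF=BF, (v>>8)&0xFF=A7, v&0xFF=EC

Answer: 0xBFA7EC BF A7 EC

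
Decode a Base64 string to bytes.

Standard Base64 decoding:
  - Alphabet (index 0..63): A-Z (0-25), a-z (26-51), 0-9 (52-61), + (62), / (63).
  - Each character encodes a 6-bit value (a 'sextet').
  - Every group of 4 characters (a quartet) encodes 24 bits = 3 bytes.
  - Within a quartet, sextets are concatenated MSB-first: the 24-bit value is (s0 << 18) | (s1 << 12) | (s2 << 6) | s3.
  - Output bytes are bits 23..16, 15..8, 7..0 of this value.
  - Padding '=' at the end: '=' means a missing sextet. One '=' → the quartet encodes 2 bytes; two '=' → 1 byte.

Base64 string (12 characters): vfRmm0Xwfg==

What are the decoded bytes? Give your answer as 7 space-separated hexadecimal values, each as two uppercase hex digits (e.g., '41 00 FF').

Answer: BD F4 66 9B 45 F0 7E

Derivation:
After char 0 ('v'=47): chars_in_quartet=1 acc=0x2F bytes_emitted=0
After char 1 ('f'=31): chars_in_quartet=2 acc=0xBDF bytes_emitted=0
After char 2 ('R'=17): chars_in_quartet=3 acc=0x2F7D1 bytes_emitted=0
After char 3 ('m'=38): chars_in_quartet=4 acc=0xBDF466 -> emit BD F4 66, reset; bytes_emitted=3
After char 4 ('m'=38): chars_in_quartet=1 acc=0x26 bytes_emitted=3
After char 5 ('0'=52): chars_in_quartet=2 acc=0x9B4 bytes_emitted=3
After char 6 ('X'=23): chars_in_quartet=3 acc=0x26D17 bytes_emitted=3
After char 7 ('w'=48): chars_in_quartet=4 acc=0x9B45F0 -> emit 9B 45 F0, reset; bytes_emitted=6
After char 8 ('f'=31): chars_in_quartet=1 acc=0x1F bytes_emitted=6
After char 9 ('g'=32): chars_in_quartet=2 acc=0x7E0 bytes_emitted=6
Padding '==': partial quartet acc=0x7E0 -> emit 7E; bytes_emitted=7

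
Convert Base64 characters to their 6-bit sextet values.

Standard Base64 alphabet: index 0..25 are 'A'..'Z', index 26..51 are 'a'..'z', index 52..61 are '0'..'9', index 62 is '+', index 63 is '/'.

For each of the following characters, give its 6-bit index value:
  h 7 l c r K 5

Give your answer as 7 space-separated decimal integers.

'h': a..z range, 26 + ord('h') − ord('a') = 33
'7': 0..9 range, 52 + ord('7') − ord('0') = 59
'l': a..z range, 26 + ord('l') − ord('a') = 37
'c': a..z range, 26 + ord('c') − ord('a') = 28
'r': a..z range, 26 + ord('r') − ord('a') = 43
'K': A..Z range, ord('K') − ord('A') = 10
'5': 0..9 range, 52 + ord('5') − ord('0') = 57

Answer: 33 59 37 28 43 10 57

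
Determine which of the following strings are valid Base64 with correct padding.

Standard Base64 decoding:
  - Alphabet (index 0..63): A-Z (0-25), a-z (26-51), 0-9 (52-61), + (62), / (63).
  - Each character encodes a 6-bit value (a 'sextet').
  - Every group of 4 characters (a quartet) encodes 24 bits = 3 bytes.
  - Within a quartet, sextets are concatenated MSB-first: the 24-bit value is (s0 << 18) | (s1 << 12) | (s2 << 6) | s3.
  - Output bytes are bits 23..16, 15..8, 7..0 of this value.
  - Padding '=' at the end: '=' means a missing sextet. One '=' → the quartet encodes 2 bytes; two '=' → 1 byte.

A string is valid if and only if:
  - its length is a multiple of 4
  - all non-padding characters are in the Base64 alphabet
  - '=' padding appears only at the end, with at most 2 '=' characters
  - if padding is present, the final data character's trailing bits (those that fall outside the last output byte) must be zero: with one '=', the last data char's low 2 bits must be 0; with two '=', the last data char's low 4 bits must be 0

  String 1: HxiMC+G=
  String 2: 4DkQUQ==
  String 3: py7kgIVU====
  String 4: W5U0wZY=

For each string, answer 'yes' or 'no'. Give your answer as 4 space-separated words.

String 1: 'HxiMC+G=' → invalid (bad trailing bits)
String 2: '4DkQUQ==' → valid
String 3: 'py7kgIVU====' → invalid (4 pad chars (max 2))
String 4: 'W5U0wZY=' → valid

Answer: no yes no yes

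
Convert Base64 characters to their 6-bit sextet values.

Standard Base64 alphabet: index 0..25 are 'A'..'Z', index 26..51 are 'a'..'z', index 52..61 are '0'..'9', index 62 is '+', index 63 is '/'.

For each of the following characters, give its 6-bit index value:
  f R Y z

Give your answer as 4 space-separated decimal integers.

'f': a..z range, 26 + ord('f') − ord('a') = 31
'R': A..Z range, ord('R') − ord('A') = 17
'Y': A..Z range, ord('Y') − ord('A') = 24
'z': a..z range, 26 + ord('z') − ord('a') = 51

Answer: 31 17 24 51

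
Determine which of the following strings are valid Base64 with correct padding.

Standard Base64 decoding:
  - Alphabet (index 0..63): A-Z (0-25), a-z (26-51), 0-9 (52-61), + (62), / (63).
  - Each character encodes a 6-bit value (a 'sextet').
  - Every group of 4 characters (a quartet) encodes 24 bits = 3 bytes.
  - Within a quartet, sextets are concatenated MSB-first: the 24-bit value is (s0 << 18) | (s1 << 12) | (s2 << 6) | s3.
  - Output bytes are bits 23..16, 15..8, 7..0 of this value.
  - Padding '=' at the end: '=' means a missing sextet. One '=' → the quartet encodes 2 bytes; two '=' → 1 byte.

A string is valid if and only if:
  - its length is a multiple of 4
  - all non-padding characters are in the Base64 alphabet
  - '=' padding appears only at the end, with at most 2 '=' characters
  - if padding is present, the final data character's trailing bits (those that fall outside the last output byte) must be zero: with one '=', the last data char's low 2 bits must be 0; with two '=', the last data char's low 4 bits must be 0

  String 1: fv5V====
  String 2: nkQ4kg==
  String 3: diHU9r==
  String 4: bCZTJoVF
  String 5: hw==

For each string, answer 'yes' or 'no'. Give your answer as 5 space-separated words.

String 1: 'fv5V====' → invalid (4 pad chars (max 2))
String 2: 'nkQ4kg==' → valid
String 3: 'diHU9r==' → invalid (bad trailing bits)
String 4: 'bCZTJoVF' → valid
String 5: 'hw==' → valid

Answer: no yes no yes yes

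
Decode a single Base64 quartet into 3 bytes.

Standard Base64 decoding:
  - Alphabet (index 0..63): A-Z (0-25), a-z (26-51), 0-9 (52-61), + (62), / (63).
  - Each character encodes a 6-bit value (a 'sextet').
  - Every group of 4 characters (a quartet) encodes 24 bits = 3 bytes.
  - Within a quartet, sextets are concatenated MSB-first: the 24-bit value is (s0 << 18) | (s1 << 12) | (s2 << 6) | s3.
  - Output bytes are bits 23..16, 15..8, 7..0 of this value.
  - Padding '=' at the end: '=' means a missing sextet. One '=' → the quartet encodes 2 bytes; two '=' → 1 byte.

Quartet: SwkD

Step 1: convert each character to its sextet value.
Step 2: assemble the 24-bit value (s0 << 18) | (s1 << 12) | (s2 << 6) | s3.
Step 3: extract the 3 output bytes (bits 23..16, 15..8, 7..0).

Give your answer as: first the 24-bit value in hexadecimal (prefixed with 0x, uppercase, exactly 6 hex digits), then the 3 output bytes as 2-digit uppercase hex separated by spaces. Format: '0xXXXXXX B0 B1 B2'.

Sextets: S=18, w=48, k=36, D=3
24-bit: (18<<18) | (48<<12) | (36<<6) | 3
      = 0x480000 | 0x030000 | 0x000900 | 0x000003
      = 0x4B0903
Bytes: (v>>16)&0xFF=4B, (v>>8)&0xFF=09, v&0xFF=03

Answer: 0x4B0903 4B 09 03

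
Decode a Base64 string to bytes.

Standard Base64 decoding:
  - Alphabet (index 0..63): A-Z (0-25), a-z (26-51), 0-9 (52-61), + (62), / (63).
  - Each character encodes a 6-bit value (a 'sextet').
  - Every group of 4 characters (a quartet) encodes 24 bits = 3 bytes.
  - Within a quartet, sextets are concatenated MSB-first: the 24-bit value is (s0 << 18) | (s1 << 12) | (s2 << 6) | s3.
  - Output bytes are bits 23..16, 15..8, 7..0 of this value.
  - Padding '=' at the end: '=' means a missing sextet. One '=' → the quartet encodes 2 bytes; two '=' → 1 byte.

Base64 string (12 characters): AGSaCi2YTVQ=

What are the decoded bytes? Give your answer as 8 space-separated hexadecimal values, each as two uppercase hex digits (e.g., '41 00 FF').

After char 0 ('A'=0): chars_in_quartet=1 acc=0x0 bytes_emitted=0
After char 1 ('G'=6): chars_in_quartet=2 acc=0x6 bytes_emitted=0
After char 2 ('S'=18): chars_in_quartet=3 acc=0x192 bytes_emitted=0
After char 3 ('a'=26): chars_in_quartet=4 acc=0x649A -> emit 00 64 9A, reset; bytes_emitted=3
After char 4 ('C'=2): chars_in_quartet=1 acc=0x2 bytes_emitted=3
After char 5 ('i'=34): chars_in_quartet=2 acc=0xA2 bytes_emitted=3
After char 6 ('2'=54): chars_in_quartet=3 acc=0x28B6 bytes_emitted=3
After char 7 ('Y'=24): chars_in_quartet=4 acc=0xA2D98 -> emit 0A 2D 98, reset; bytes_emitted=6
After char 8 ('T'=19): chars_in_quartet=1 acc=0x13 bytes_emitted=6
After char 9 ('V'=21): chars_in_quartet=2 acc=0x4D5 bytes_emitted=6
After char 10 ('Q'=16): chars_in_quartet=3 acc=0x13550 bytes_emitted=6
Padding '=': partial quartet acc=0x13550 -> emit 4D 54; bytes_emitted=8

Answer: 00 64 9A 0A 2D 98 4D 54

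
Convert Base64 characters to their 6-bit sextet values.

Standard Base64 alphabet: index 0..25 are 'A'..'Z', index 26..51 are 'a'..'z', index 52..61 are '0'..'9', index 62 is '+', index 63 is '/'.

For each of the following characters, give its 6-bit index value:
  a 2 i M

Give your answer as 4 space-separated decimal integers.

Answer: 26 54 34 12

Derivation:
'a': a..z range, 26 + ord('a') − ord('a') = 26
'2': 0..9 range, 52 + ord('2') − ord('0') = 54
'i': a..z range, 26 + ord('i') − ord('a') = 34
'M': A..Z range, ord('M') − ord('A') = 12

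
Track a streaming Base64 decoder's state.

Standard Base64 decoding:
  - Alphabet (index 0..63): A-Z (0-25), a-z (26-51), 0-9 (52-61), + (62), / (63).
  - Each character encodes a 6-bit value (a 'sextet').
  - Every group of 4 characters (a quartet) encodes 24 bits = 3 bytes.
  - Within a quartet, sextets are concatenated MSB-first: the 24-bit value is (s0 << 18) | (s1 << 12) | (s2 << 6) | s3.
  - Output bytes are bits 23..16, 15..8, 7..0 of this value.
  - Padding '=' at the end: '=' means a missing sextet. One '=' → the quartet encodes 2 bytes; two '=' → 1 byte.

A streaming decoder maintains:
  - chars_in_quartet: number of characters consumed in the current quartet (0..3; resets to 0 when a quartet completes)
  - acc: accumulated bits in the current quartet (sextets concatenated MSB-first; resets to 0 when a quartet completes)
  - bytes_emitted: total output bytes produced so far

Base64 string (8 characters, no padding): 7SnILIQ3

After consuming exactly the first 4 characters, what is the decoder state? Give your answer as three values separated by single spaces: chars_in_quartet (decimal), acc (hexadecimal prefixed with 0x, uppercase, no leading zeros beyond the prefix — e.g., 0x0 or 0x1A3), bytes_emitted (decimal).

Answer: 0 0x0 3

Derivation:
After char 0 ('7'=59): chars_in_quartet=1 acc=0x3B bytes_emitted=0
After char 1 ('S'=18): chars_in_quartet=2 acc=0xED2 bytes_emitted=0
After char 2 ('n'=39): chars_in_quartet=3 acc=0x3B4A7 bytes_emitted=0
After char 3 ('I'=8): chars_in_quartet=4 acc=0xED29C8 -> emit ED 29 C8, reset; bytes_emitted=3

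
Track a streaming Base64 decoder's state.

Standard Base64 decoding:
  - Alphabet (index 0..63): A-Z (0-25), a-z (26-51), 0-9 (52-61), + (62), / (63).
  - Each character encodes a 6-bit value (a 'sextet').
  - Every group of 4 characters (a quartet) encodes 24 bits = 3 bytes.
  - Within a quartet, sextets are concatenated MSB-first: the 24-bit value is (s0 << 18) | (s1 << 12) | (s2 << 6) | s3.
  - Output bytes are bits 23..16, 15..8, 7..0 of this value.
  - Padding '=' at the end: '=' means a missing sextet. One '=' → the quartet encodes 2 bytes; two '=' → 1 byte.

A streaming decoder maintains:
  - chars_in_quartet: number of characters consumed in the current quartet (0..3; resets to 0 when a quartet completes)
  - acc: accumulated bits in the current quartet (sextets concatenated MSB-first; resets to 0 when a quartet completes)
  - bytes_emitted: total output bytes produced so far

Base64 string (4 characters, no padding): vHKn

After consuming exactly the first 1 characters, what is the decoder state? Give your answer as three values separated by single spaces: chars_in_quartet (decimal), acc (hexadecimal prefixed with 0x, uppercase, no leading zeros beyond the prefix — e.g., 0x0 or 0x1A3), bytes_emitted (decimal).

Answer: 1 0x2F 0

Derivation:
After char 0 ('v'=47): chars_in_quartet=1 acc=0x2F bytes_emitted=0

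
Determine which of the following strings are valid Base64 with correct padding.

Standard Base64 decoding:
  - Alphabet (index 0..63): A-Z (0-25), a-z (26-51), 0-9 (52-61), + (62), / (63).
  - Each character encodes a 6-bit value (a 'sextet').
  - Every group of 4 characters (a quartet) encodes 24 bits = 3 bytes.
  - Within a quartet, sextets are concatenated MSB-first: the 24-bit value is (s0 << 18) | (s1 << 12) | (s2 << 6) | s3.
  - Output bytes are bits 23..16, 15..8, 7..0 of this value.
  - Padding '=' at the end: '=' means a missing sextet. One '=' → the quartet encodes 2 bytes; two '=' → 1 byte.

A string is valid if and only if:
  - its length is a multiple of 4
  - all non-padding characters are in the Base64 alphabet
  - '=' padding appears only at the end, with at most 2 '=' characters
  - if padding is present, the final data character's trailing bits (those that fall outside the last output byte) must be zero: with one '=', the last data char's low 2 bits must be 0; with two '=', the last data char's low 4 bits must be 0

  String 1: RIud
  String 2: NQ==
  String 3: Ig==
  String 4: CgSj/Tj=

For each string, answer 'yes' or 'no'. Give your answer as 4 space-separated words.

Answer: yes yes yes no

Derivation:
String 1: 'RIud' → valid
String 2: 'NQ==' → valid
String 3: 'Ig==' → valid
String 4: 'CgSj/Tj=' → invalid (bad trailing bits)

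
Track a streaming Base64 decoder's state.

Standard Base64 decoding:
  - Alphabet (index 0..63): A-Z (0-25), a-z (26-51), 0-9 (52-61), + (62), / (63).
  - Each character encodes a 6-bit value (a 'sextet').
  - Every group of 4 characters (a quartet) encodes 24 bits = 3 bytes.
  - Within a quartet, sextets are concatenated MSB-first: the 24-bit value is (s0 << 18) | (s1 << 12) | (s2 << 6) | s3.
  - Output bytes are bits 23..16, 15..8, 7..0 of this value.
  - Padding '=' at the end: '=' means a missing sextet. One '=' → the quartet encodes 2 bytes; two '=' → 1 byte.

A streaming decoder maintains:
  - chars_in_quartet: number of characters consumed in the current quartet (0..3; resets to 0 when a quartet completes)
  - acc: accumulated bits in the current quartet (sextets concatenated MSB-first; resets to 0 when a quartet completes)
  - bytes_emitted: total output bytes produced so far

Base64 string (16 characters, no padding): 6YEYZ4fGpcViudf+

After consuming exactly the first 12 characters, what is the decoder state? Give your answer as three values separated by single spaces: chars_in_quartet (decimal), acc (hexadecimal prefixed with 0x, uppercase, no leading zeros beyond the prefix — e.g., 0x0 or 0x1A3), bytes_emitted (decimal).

After char 0 ('6'=58): chars_in_quartet=1 acc=0x3A bytes_emitted=0
After char 1 ('Y'=24): chars_in_quartet=2 acc=0xE98 bytes_emitted=0
After char 2 ('E'=4): chars_in_quartet=3 acc=0x3A604 bytes_emitted=0
After char 3 ('Y'=24): chars_in_quartet=4 acc=0xE98118 -> emit E9 81 18, reset; bytes_emitted=3
After char 4 ('Z'=25): chars_in_quartet=1 acc=0x19 bytes_emitted=3
After char 5 ('4'=56): chars_in_quartet=2 acc=0x678 bytes_emitted=3
After char 6 ('f'=31): chars_in_quartet=3 acc=0x19E1F bytes_emitted=3
After char 7 ('G'=6): chars_in_quartet=4 acc=0x6787C6 -> emit 67 87 C6, reset; bytes_emitted=6
After char 8 ('p'=41): chars_in_quartet=1 acc=0x29 bytes_emitted=6
After char 9 ('c'=28): chars_in_quartet=2 acc=0xA5C bytes_emitted=6
After char 10 ('V'=21): chars_in_quartet=3 acc=0x29715 bytes_emitted=6
After char 11 ('i'=34): chars_in_quartet=4 acc=0xA5C562 -> emit A5 C5 62, reset; bytes_emitted=9

Answer: 0 0x0 9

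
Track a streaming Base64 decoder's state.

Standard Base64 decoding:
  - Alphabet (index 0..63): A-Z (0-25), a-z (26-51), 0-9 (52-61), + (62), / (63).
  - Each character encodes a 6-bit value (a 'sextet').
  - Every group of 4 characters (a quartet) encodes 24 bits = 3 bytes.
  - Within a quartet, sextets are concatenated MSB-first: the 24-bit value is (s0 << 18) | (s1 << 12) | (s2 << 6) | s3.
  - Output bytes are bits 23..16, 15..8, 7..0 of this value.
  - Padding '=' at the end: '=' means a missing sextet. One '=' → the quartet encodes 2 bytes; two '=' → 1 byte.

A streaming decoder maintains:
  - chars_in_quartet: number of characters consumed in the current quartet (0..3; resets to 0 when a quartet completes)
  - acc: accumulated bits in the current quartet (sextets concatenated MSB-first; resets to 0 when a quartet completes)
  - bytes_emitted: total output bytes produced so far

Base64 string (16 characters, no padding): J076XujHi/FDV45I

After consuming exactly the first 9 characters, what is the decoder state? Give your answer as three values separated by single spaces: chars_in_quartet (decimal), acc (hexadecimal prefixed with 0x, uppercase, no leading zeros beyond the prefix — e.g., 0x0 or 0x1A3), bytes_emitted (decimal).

After char 0 ('J'=9): chars_in_quartet=1 acc=0x9 bytes_emitted=0
After char 1 ('0'=52): chars_in_quartet=2 acc=0x274 bytes_emitted=0
After char 2 ('7'=59): chars_in_quartet=3 acc=0x9D3B bytes_emitted=0
After char 3 ('6'=58): chars_in_quartet=4 acc=0x274EFA -> emit 27 4E FA, reset; bytes_emitted=3
After char 4 ('X'=23): chars_in_quartet=1 acc=0x17 bytes_emitted=3
After char 5 ('u'=46): chars_in_quartet=2 acc=0x5EE bytes_emitted=3
After char 6 ('j'=35): chars_in_quartet=3 acc=0x17BA3 bytes_emitted=3
After char 7 ('H'=7): chars_in_quartet=4 acc=0x5EE8C7 -> emit 5E E8 C7, reset; bytes_emitted=6
After char 8 ('i'=34): chars_in_quartet=1 acc=0x22 bytes_emitted=6

Answer: 1 0x22 6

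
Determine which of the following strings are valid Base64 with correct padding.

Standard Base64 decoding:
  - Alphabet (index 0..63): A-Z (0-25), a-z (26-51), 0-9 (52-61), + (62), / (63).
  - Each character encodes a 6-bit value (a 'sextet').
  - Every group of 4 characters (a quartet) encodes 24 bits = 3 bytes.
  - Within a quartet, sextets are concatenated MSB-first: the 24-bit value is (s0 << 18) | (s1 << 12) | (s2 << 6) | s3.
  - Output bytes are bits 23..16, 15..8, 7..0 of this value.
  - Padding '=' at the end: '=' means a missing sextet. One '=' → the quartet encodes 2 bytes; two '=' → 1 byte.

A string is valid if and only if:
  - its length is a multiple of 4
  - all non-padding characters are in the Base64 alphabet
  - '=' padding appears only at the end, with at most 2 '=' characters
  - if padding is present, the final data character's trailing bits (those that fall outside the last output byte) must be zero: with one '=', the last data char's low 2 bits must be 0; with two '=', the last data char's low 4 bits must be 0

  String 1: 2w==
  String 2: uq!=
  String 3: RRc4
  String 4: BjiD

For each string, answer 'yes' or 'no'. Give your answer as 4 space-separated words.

String 1: '2w==' → valid
String 2: 'uq!=' → invalid (bad char(s): ['!'])
String 3: 'RRc4' → valid
String 4: 'BjiD' → valid

Answer: yes no yes yes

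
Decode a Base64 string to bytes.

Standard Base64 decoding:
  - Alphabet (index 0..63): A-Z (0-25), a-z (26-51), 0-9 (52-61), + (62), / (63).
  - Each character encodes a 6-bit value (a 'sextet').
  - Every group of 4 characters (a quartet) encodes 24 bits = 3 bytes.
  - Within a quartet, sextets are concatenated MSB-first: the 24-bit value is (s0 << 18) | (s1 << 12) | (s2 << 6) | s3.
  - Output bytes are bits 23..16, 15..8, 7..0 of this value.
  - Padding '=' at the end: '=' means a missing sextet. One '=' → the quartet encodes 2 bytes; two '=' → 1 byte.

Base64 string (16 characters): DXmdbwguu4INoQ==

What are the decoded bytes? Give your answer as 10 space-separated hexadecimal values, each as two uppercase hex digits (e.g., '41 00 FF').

Answer: 0D 79 9D 6F 08 2E BB 82 0D A1

Derivation:
After char 0 ('D'=3): chars_in_quartet=1 acc=0x3 bytes_emitted=0
After char 1 ('X'=23): chars_in_quartet=2 acc=0xD7 bytes_emitted=0
After char 2 ('m'=38): chars_in_quartet=3 acc=0x35E6 bytes_emitted=0
After char 3 ('d'=29): chars_in_quartet=4 acc=0xD799D -> emit 0D 79 9D, reset; bytes_emitted=3
After char 4 ('b'=27): chars_in_quartet=1 acc=0x1B bytes_emitted=3
After char 5 ('w'=48): chars_in_quartet=2 acc=0x6F0 bytes_emitted=3
After char 6 ('g'=32): chars_in_quartet=3 acc=0x1BC20 bytes_emitted=3
After char 7 ('u'=46): chars_in_quartet=4 acc=0x6F082E -> emit 6F 08 2E, reset; bytes_emitted=6
After char 8 ('u'=46): chars_in_quartet=1 acc=0x2E bytes_emitted=6
After char 9 ('4'=56): chars_in_quartet=2 acc=0xBB8 bytes_emitted=6
After char 10 ('I'=8): chars_in_quartet=3 acc=0x2EE08 bytes_emitted=6
After char 11 ('N'=13): chars_in_quartet=4 acc=0xBB820D -> emit BB 82 0D, reset; bytes_emitted=9
After char 12 ('o'=40): chars_in_quartet=1 acc=0x28 bytes_emitted=9
After char 13 ('Q'=16): chars_in_quartet=2 acc=0xA10 bytes_emitted=9
Padding '==': partial quartet acc=0xA10 -> emit A1; bytes_emitted=10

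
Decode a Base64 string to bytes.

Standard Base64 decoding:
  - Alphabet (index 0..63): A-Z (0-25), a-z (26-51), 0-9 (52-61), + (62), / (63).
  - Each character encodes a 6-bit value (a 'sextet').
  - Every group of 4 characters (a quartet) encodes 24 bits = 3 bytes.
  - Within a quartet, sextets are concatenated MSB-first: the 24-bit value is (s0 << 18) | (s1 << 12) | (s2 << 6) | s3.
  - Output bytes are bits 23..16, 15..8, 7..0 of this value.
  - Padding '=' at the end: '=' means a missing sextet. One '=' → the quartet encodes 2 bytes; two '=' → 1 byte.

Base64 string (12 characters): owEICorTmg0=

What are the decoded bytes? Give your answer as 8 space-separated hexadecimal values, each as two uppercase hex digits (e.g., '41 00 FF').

After char 0 ('o'=40): chars_in_quartet=1 acc=0x28 bytes_emitted=0
After char 1 ('w'=48): chars_in_quartet=2 acc=0xA30 bytes_emitted=0
After char 2 ('E'=4): chars_in_quartet=3 acc=0x28C04 bytes_emitted=0
After char 3 ('I'=8): chars_in_quartet=4 acc=0xA30108 -> emit A3 01 08, reset; bytes_emitted=3
After char 4 ('C'=2): chars_in_quartet=1 acc=0x2 bytes_emitted=3
After char 5 ('o'=40): chars_in_quartet=2 acc=0xA8 bytes_emitted=3
After char 6 ('r'=43): chars_in_quartet=3 acc=0x2A2B bytes_emitted=3
After char 7 ('T'=19): chars_in_quartet=4 acc=0xA8AD3 -> emit 0A 8A D3, reset; bytes_emitted=6
After char 8 ('m'=38): chars_in_quartet=1 acc=0x26 bytes_emitted=6
After char 9 ('g'=32): chars_in_quartet=2 acc=0x9A0 bytes_emitted=6
After char 10 ('0'=52): chars_in_quartet=3 acc=0x26834 bytes_emitted=6
Padding '=': partial quartet acc=0x26834 -> emit 9A 0D; bytes_emitted=8

Answer: A3 01 08 0A 8A D3 9A 0D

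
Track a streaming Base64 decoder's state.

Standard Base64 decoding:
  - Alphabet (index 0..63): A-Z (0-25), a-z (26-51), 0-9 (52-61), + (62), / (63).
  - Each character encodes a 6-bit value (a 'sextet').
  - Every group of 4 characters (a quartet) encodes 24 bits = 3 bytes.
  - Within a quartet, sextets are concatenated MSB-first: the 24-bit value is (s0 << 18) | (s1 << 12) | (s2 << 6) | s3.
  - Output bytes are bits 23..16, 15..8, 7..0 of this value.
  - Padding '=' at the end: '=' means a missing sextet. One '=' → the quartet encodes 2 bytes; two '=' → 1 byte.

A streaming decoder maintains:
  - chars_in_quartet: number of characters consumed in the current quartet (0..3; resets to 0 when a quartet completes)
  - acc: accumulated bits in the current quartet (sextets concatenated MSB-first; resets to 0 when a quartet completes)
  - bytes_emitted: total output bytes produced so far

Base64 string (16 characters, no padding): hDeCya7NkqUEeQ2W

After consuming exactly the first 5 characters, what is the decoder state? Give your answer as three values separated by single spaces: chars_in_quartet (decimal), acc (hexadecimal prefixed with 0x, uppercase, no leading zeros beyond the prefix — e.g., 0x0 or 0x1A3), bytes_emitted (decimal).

After char 0 ('h'=33): chars_in_quartet=1 acc=0x21 bytes_emitted=0
After char 1 ('D'=3): chars_in_quartet=2 acc=0x843 bytes_emitted=0
After char 2 ('e'=30): chars_in_quartet=3 acc=0x210DE bytes_emitted=0
After char 3 ('C'=2): chars_in_quartet=4 acc=0x843782 -> emit 84 37 82, reset; bytes_emitted=3
After char 4 ('y'=50): chars_in_quartet=1 acc=0x32 bytes_emitted=3

Answer: 1 0x32 3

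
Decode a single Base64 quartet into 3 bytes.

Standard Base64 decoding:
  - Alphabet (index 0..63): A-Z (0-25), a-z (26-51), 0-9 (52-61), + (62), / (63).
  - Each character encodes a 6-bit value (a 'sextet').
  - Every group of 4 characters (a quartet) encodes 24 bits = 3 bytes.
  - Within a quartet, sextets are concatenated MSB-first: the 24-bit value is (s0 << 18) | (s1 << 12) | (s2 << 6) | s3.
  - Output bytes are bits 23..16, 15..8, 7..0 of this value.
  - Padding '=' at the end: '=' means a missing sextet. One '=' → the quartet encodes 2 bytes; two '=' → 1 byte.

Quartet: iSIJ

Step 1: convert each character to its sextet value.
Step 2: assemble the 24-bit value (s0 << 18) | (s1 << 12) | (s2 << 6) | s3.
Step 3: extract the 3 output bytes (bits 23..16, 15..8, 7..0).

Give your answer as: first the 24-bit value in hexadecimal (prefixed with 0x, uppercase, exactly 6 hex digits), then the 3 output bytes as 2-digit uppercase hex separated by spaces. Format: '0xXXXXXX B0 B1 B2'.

Answer: 0x892209 89 22 09

Derivation:
Sextets: i=34, S=18, I=8, J=9
24-bit: (34<<18) | (18<<12) | (8<<6) | 9
      = 0x880000 | 0x012000 | 0x000200 | 0x000009
      = 0x892209
Bytes: (v>>16)&0xFF=89, (v>>8)&0xFF=22, v&0xFF=09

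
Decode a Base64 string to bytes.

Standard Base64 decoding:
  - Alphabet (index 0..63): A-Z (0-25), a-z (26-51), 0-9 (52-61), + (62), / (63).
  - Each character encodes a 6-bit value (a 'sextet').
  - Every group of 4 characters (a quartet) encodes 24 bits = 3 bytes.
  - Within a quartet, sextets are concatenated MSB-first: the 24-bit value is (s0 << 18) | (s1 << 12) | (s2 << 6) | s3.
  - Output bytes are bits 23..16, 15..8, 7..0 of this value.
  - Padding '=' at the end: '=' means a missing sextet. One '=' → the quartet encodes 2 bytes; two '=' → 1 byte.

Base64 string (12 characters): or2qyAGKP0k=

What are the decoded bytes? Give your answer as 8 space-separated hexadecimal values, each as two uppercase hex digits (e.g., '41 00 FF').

Answer: A2 BD AA C8 01 8A 3F 49

Derivation:
After char 0 ('o'=40): chars_in_quartet=1 acc=0x28 bytes_emitted=0
After char 1 ('r'=43): chars_in_quartet=2 acc=0xA2B bytes_emitted=0
After char 2 ('2'=54): chars_in_quartet=3 acc=0x28AF6 bytes_emitted=0
After char 3 ('q'=42): chars_in_quartet=4 acc=0xA2BDAA -> emit A2 BD AA, reset; bytes_emitted=3
After char 4 ('y'=50): chars_in_quartet=1 acc=0x32 bytes_emitted=3
After char 5 ('A'=0): chars_in_quartet=2 acc=0xC80 bytes_emitted=3
After char 6 ('G'=6): chars_in_quartet=3 acc=0x32006 bytes_emitted=3
After char 7 ('K'=10): chars_in_quartet=4 acc=0xC8018A -> emit C8 01 8A, reset; bytes_emitted=6
After char 8 ('P'=15): chars_in_quartet=1 acc=0xF bytes_emitted=6
After char 9 ('0'=52): chars_in_quartet=2 acc=0x3F4 bytes_emitted=6
After char 10 ('k'=36): chars_in_quartet=3 acc=0xFD24 bytes_emitted=6
Padding '=': partial quartet acc=0xFD24 -> emit 3F 49; bytes_emitted=8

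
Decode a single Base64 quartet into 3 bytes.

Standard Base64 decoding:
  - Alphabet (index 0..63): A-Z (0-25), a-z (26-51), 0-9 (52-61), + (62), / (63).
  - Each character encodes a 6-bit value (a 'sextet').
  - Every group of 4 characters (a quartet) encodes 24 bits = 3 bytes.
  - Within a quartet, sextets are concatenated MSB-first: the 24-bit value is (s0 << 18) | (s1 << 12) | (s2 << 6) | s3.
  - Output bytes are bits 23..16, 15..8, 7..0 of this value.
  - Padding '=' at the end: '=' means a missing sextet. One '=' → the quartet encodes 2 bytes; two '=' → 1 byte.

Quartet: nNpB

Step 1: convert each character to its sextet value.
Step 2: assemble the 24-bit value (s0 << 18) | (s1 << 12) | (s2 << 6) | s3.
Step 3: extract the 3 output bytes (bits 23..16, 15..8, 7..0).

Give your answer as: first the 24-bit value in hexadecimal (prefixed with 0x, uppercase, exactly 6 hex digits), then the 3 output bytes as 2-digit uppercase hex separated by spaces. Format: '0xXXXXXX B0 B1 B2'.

Sextets: n=39, N=13, p=41, B=1
24-bit: (39<<18) | (13<<12) | (41<<6) | 1
      = 0x9C0000 | 0x00D000 | 0x000A40 | 0x000001
      = 0x9CDA41
Bytes: (v>>16)&0xFF=9C, (v>>8)&0xFF=DA, v&0xFF=41

Answer: 0x9CDA41 9C DA 41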